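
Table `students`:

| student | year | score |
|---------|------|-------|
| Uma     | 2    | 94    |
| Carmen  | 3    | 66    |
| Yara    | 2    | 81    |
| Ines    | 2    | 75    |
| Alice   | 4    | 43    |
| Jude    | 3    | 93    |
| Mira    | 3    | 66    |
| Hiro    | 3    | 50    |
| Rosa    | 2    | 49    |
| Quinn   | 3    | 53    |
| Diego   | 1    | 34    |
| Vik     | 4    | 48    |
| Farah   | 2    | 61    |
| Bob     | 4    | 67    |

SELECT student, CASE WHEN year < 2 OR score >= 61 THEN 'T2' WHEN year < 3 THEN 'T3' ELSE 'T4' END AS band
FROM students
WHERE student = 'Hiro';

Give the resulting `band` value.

T4

student = Hiro: year=3, score=50.
year < 2 OR score >= 61 → false
year < 3 → false
No prior WHEN matched → ELSE → T4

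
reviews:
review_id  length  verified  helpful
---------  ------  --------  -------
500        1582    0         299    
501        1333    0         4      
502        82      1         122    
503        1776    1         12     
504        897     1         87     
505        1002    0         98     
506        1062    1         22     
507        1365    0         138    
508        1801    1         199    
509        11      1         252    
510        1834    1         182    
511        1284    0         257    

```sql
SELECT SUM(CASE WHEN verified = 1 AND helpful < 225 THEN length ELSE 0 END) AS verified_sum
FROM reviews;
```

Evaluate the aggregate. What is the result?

review_id=500: ✗
review_id=501: ✗
review_id=502: ✓ → 82
review_id=503: ✓ → 1776
review_id=504: ✓ → 897
review_id=505: ✗
review_id=506: ✓ → 1062
review_id=507: ✗
review_id=508: ✓ → 1801
review_id=509: ✗
review_id=510: ✓ → 1834
review_id=511: ✗
verified_sum = 82 + 1776 + 897 + 1062 + 1801 + 1834 = 7452

7452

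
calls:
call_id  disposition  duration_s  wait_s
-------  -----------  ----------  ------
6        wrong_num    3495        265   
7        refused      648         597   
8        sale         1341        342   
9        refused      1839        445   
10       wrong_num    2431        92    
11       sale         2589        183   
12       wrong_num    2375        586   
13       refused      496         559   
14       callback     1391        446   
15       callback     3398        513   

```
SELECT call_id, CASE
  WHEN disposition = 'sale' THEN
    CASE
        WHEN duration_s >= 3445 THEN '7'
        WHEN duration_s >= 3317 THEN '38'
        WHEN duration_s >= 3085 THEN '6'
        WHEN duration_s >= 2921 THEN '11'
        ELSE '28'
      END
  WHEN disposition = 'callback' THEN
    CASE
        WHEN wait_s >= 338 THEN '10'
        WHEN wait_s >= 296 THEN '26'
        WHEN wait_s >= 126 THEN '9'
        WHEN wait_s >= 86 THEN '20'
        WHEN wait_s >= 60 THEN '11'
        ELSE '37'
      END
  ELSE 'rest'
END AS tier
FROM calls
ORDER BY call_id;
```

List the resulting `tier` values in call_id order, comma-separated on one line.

rest, rest, 28, rest, rest, 28, rest, rest, 10, 10

call_id=6: disposition='wrong_num' → outer ELSE → rest
call_id=7: disposition='refused' → outer ELSE → rest
call_id=8: disposition='sale' → inner[ELSE] → 28
call_id=9: disposition='refused' → outer ELSE → rest
call_id=10: disposition='wrong_num' → outer ELSE → rest
call_id=11: disposition='sale' → inner[ELSE] → 28
call_id=12: disposition='wrong_num' → outer ELSE → rest
call_id=13: disposition='refused' → outer ELSE → rest
call_id=14: disposition='callback' → inner[wait_s >= 338] → 10
call_id=15: disposition='callback' → inner[wait_s >= 338] → 10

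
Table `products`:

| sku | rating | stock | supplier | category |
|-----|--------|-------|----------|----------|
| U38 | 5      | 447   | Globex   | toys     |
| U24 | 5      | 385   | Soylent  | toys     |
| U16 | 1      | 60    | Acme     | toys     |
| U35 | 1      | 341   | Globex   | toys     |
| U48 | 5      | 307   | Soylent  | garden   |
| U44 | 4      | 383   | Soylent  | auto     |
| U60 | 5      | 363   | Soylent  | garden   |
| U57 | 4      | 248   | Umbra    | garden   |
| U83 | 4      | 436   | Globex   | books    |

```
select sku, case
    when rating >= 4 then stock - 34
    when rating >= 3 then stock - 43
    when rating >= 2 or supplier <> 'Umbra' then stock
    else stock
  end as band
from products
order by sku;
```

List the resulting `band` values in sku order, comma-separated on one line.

60, 351, 341, 413, 349, 273, 214, 329, 402

sku=U16: rating >= 2 or supplier <> 'Umbra' → 60
sku=U24: rating >= 4 → 351
sku=U35: rating >= 2 or supplier <> 'Umbra' → 341
sku=U38: rating >= 4 → 413
sku=U44: rating >= 4 → 349
sku=U48: rating >= 4 → 273
sku=U57: rating >= 4 → 214
sku=U60: rating >= 4 → 329
sku=U83: rating >= 4 → 402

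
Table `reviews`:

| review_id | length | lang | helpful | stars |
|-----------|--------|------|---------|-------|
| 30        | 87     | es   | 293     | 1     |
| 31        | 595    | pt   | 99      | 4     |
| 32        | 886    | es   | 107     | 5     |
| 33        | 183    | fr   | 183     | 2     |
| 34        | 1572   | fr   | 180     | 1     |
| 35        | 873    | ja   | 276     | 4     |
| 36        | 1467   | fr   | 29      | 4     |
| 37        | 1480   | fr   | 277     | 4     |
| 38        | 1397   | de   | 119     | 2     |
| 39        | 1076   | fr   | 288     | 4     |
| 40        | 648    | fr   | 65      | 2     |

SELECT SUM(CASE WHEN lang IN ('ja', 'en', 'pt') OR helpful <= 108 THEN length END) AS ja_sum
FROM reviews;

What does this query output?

4469

review_id=30: ✗
review_id=31: ✓ → 595
review_id=32: ✓ → 886
review_id=33: ✗
review_id=34: ✗
review_id=35: ✓ → 873
review_id=36: ✓ → 1467
review_id=37: ✗
review_id=38: ✗
review_id=39: ✗
review_id=40: ✓ → 648
ja_sum = 595 + 886 + 873 + 1467 + 648 = 4469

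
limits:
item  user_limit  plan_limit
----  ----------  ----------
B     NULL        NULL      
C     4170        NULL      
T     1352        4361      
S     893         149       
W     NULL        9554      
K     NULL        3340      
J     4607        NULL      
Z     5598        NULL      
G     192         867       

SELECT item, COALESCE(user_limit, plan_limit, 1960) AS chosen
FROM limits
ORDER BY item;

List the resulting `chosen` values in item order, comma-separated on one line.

1960, 4170, 192, 4607, 3340, 893, 1352, 9554, 5598

item=B: user_limit=NULL, plan_limit=NULL, → literal 1960 → 1960
item=C: user_limit=4170 → 4170
item=G: user_limit=192 → 192
item=J: user_limit=4607 → 4607
item=K: user_limit=NULL, plan_limit=3340 → 3340
item=S: user_limit=893 → 893
item=T: user_limit=1352 → 1352
item=W: user_limit=NULL, plan_limit=9554 → 9554
item=Z: user_limit=5598 → 5598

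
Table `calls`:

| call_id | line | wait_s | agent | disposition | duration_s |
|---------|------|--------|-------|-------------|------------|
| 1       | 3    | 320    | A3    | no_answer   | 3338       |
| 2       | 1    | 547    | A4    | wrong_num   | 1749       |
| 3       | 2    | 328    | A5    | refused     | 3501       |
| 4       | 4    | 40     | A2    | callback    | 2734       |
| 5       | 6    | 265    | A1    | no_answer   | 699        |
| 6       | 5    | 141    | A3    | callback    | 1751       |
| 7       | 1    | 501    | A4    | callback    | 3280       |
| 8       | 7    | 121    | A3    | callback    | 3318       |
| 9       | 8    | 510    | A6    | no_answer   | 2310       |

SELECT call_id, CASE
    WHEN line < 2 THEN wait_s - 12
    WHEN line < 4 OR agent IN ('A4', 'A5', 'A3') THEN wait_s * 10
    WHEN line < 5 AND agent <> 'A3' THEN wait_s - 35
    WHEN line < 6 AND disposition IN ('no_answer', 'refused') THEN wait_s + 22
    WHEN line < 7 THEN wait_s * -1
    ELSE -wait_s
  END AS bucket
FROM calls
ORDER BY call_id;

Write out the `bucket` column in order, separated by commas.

3200, 535, 3280, 5, -265, 1410, 489, 1210, -510

call_id=1: line < 4 OR agent IN ('A4', 'A5', 'A3') → 3200
call_id=2: line < 2 → 535
call_id=3: line < 4 OR agent IN ('A4', 'A5', 'A3') → 3280
call_id=4: line < 5 AND agent <> 'A3' → 5
call_id=5: line < 7 → -265
call_id=6: line < 4 OR agent IN ('A4', 'A5', 'A3') → 1410
call_id=7: line < 2 → 489
call_id=8: line < 4 OR agent IN ('A4', 'A5', 'A3') → 1210
call_id=9: ELSE → -510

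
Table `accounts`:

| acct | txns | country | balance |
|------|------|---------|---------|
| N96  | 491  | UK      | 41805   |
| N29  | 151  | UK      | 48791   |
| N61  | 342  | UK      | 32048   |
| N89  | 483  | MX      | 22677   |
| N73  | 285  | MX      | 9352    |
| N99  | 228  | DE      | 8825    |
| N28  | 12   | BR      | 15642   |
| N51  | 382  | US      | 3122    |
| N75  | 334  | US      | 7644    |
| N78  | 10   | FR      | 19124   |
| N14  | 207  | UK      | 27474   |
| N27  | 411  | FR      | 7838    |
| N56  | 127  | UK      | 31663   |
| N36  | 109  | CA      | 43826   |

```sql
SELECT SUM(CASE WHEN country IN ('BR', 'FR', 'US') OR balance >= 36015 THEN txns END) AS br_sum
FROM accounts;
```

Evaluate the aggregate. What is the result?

acct=N96: ✓ → 491
acct=N29: ✓ → 151
acct=N61: ✗
acct=N89: ✗
acct=N73: ✗
acct=N99: ✗
acct=N28: ✓ → 12
acct=N51: ✓ → 382
acct=N75: ✓ → 334
acct=N78: ✓ → 10
acct=N14: ✗
acct=N27: ✓ → 411
acct=N56: ✗
acct=N36: ✓ → 109
br_sum = 491 + 151 + 12 + 382 + 334 + 10 + 411 + 109 = 1900

1900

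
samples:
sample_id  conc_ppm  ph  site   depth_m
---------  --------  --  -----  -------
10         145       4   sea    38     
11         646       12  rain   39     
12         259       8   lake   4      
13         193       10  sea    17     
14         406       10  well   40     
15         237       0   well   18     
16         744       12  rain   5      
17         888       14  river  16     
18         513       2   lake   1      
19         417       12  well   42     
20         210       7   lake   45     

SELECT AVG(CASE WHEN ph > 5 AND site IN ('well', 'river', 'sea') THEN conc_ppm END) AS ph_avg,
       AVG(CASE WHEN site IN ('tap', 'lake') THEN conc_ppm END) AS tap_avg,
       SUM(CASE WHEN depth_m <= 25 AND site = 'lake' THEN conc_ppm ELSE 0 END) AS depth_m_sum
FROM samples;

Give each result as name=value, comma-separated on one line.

ph_avg=476, tap_avg=327.3333333333, depth_m_sum=772

[ph_avg: ph > 5 AND site IN ('well', 'river', 'sea')]
sample_id=10: ✗
sample_id=11: ✗
sample_id=12: ✗
sample_id=13: ✓ → 193
sample_id=14: ✓ → 406
sample_id=15: ✗
sample_id=16: ✗
sample_id=17: ✓ → 888
sample_id=18: ✗
sample_id=19: ✓ → 417
sample_id=20: ✗
ph_avg = (193 + 406 + 888 + 417) / 4 = 476
—
[tap_avg: site IN ('tap', 'lake')]
sample_id=10: ✗
sample_id=11: ✗
sample_id=12: ✓ → 259
sample_id=13: ✗
sample_id=14: ✗
sample_id=15: ✗
sample_id=16: ✗
sample_id=17: ✗
sample_id=18: ✓ → 513
sample_id=19: ✗
sample_id=20: ✓ → 210
tap_avg = (259 + 513 + 210) / 3 = 327.3333333333
—
[depth_m_sum: depth_m <= 25 AND site = 'lake']
sample_id=10: ✗
sample_id=11: ✗
sample_id=12: ✓ → 259
sample_id=13: ✗
sample_id=14: ✗
sample_id=15: ✗
sample_id=16: ✗
sample_id=17: ✗
sample_id=18: ✓ → 513
sample_id=19: ✗
sample_id=20: ✗
depth_m_sum = 259 + 513 = 772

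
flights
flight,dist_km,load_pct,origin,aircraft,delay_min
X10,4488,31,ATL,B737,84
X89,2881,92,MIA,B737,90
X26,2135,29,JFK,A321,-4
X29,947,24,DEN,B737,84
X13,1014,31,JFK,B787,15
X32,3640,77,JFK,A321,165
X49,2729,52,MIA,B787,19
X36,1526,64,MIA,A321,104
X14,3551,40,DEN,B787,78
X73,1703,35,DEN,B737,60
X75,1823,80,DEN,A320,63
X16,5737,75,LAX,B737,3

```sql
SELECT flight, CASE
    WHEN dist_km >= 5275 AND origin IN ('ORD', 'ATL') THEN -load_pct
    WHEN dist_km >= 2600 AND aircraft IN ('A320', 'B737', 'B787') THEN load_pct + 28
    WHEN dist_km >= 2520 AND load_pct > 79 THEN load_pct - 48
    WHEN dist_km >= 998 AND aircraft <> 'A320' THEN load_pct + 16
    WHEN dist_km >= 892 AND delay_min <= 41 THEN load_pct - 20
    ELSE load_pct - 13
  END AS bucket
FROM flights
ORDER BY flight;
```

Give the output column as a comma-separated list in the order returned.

59, 47, 68, 103, 45, 11, 93, 80, 80, 51, 67, 120

flight=X10: dist_km >= 2600 AND aircraft IN ('A320', 'B737', 'B787') → 59
flight=X13: dist_km >= 998 AND aircraft <> 'A320' → 47
flight=X14: dist_km >= 2600 AND aircraft IN ('A320', 'B737', 'B787') → 68
flight=X16: dist_km >= 2600 AND aircraft IN ('A320', 'B737', 'B787') → 103
flight=X26: dist_km >= 998 AND aircraft <> 'A320' → 45
flight=X29: ELSE → 11
flight=X32: dist_km >= 998 AND aircraft <> 'A320' → 93
flight=X36: dist_km >= 998 AND aircraft <> 'A320' → 80
flight=X49: dist_km >= 2600 AND aircraft IN ('A320', 'B737', 'B787') → 80
flight=X73: dist_km >= 998 AND aircraft <> 'A320' → 51
flight=X75: ELSE → 67
flight=X89: dist_km >= 2600 AND aircraft IN ('A320', 'B737', 'B787') → 120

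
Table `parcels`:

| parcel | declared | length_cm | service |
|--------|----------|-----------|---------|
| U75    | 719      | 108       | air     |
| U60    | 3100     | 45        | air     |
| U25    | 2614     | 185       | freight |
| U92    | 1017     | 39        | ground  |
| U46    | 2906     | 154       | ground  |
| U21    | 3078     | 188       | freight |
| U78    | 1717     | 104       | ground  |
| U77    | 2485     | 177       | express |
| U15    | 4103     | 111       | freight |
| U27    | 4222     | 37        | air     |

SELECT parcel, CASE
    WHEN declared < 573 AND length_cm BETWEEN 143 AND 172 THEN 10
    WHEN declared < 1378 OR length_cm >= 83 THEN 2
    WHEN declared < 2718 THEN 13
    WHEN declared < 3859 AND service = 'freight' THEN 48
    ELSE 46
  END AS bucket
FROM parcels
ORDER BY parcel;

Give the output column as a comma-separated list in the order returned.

parcel=U15: declared < 1378 OR length_cm >= 83 → 2
parcel=U21: declared < 1378 OR length_cm >= 83 → 2
parcel=U25: declared < 1378 OR length_cm >= 83 → 2
parcel=U27: ELSE → 46
parcel=U46: declared < 1378 OR length_cm >= 83 → 2
parcel=U60: ELSE → 46
parcel=U75: declared < 1378 OR length_cm >= 83 → 2
parcel=U77: declared < 1378 OR length_cm >= 83 → 2
parcel=U78: declared < 1378 OR length_cm >= 83 → 2
parcel=U92: declared < 1378 OR length_cm >= 83 → 2

2, 2, 2, 46, 2, 46, 2, 2, 2, 2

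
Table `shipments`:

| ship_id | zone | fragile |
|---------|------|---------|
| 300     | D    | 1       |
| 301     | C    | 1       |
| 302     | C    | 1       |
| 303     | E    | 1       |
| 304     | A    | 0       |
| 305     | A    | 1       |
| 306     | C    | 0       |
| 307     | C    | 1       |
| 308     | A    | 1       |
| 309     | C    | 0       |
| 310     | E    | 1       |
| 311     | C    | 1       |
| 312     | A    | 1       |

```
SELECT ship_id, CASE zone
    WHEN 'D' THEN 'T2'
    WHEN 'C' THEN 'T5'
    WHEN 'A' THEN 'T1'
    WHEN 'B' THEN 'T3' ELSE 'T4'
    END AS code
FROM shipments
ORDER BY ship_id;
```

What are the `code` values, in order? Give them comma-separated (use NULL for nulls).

T2, T5, T5, T4, T1, T1, T5, T5, T1, T5, T4, T5, T1

ship_id=300: zone='D' → T2
ship_id=301: zone='C' → T5
ship_id=302: zone='C' → T5
ship_id=303: ELSE → T4
ship_id=304: zone='A' → T1
ship_id=305: zone='A' → T1
ship_id=306: zone='C' → T5
ship_id=307: zone='C' → T5
ship_id=308: zone='A' → T1
ship_id=309: zone='C' → T5
ship_id=310: ELSE → T4
ship_id=311: zone='C' → T5
ship_id=312: zone='A' → T1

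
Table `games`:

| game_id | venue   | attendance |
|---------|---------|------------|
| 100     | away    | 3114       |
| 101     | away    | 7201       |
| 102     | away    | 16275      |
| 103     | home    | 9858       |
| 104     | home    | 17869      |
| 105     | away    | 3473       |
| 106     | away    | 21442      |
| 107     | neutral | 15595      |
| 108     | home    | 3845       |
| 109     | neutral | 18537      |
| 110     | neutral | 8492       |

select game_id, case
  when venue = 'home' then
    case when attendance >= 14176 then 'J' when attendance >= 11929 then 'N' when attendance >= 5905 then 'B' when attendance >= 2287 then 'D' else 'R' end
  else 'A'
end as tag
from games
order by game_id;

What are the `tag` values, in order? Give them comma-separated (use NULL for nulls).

A, A, A, B, J, A, A, A, D, A, A

game_id=100: venue='away' → outer ELSE → A
game_id=101: venue='away' → outer ELSE → A
game_id=102: venue='away' → outer ELSE → A
game_id=103: venue='home' → inner[attendance >= 5905] → B
game_id=104: venue='home' → inner[attendance >= 14176] → J
game_id=105: venue='away' → outer ELSE → A
game_id=106: venue='away' → outer ELSE → A
game_id=107: venue='neutral' → outer ELSE → A
game_id=108: venue='home' → inner[attendance >= 2287] → D
game_id=109: venue='neutral' → outer ELSE → A
game_id=110: venue='neutral' → outer ELSE → A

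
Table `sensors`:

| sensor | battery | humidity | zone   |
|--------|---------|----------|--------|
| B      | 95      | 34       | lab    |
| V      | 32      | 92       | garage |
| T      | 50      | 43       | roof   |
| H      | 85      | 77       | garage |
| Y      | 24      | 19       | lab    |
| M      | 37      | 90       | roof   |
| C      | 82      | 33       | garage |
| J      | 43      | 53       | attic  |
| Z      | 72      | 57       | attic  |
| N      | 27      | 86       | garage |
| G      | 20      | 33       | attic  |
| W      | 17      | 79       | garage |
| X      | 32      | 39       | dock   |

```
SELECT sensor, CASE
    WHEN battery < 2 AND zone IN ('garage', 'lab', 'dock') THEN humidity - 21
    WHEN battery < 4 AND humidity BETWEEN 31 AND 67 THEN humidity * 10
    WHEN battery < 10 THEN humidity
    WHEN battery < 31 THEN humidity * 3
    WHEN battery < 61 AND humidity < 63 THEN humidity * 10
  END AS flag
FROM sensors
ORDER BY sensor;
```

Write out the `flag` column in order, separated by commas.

NULL, NULL, 99, NULL, 530, NULL, 258, 430, NULL, 237, 390, 57, NULL

sensor=B: (no match → NULL) → NULL
sensor=C: (no match → NULL) → NULL
sensor=G: battery < 31 → 99
sensor=H: (no match → NULL) → NULL
sensor=J: battery < 61 AND humidity < 63 → 530
sensor=M: (no match → NULL) → NULL
sensor=N: battery < 31 → 258
sensor=T: battery < 61 AND humidity < 63 → 430
sensor=V: (no match → NULL) → NULL
sensor=W: battery < 31 → 237
sensor=X: battery < 61 AND humidity < 63 → 390
sensor=Y: battery < 31 → 57
sensor=Z: (no match → NULL) → NULL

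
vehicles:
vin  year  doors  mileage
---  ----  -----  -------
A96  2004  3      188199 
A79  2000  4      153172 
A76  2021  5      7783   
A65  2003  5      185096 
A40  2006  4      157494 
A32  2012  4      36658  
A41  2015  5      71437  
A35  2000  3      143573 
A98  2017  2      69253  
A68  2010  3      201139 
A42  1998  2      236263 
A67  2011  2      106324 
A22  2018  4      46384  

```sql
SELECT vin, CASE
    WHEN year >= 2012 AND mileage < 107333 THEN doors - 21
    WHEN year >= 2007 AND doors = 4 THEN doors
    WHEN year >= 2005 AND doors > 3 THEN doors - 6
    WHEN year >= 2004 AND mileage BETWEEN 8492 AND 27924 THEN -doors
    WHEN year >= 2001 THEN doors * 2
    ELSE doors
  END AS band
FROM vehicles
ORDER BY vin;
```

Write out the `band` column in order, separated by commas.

-17, -17, 3, -2, -16, 2, 10, 4, 6, -16, 4, 6, -19

vin=A22: year >= 2012 AND mileage < 107333 → -17
vin=A32: year >= 2012 AND mileage < 107333 → -17
vin=A35: ELSE → 3
vin=A40: year >= 2005 AND doors > 3 → -2
vin=A41: year >= 2012 AND mileage < 107333 → -16
vin=A42: ELSE → 2
vin=A65: year >= 2001 → 10
vin=A67: year >= 2001 → 4
vin=A68: year >= 2001 → 6
vin=A76: year >= 2012 AND mileage < 107333 → -16
vin=A79: ELSE → 4
vin=A96: year >= 2001 → 6
vin=A98: year >= 2012 AND mileage < 107333 → -19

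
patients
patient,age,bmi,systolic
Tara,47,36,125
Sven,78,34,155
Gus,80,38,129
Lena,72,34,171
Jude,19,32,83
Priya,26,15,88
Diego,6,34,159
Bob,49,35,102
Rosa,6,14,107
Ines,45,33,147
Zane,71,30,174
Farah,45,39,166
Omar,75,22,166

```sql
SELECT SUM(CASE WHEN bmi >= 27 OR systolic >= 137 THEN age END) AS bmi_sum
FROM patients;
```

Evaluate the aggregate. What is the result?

587

patient=Tara: ✓ → 47
patient=Sven: ✓ → 78
patient=Gus: ✓ → 80
patient=Lena: ✓ → 72
patient=Jude: ✓ → 19
patient=Priya: ✗
patient=Diego: ✓ → 6
patient=Bob: ✓ → 49
patient=Rosa: ✗
patient=Ines: ✓ → 45
patient=Zane: ✓ → 71
patient=Farah: ✓ → 45
patient=Omar: ✓ → 75
bmi_sum = 47 + 78 + 80 + 72 + 19 + 6 + 49 + 45 + 71 + 45 + 75 = 587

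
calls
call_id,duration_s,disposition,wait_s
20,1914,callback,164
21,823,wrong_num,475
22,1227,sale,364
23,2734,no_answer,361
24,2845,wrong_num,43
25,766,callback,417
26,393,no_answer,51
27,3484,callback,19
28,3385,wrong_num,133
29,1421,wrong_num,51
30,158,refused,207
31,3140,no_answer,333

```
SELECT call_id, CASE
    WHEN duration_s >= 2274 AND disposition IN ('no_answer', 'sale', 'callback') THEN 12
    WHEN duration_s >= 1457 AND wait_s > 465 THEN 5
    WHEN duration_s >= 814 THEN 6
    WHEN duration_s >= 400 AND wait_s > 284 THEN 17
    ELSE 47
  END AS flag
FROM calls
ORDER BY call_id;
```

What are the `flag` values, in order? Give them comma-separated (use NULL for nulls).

call_id=20: duration_s >= 814 → 6
call_id=21: duration_s >= 814 → 6
call_id=22: duration_s >= 814 → 6
call_id=23: duration_s >= 2274 AND disposition IN ('no_answer', 'sale', 'callback') → 12
call_id=24: duration_s >= 814 → 6
call_id=25: duration_s >= 400 AND wait_s > 284 → 17
call_id=26: ELSE → 47
call_id=27: duration_s >= 2274 AND disposition IN ('no_answer', 'sale', 'callback') → 12
call_id=28: duration_s >= 814 → 6
call_id=29: duration_s >= 814 → 6
call_id=30: ELSE → 47
call_id=31: duration_s >= 2274 AND disposition IN ('no_answer', 'sale', 'callback') → 12

6, 6, 6, 12, 6, 17, 47, 12, 6, 6, 47, 12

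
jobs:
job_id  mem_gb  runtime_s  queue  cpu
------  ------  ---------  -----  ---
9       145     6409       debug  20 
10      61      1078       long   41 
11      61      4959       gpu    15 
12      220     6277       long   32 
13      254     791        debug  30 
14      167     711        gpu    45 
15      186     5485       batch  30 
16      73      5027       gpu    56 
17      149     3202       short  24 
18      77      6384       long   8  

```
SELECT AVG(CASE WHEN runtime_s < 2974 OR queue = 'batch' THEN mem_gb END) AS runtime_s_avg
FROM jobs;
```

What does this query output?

167

job_id=9: ✗
job_id=10: ✓ → 61
job_id=11: ✗
job_id=12: ✗
job_id=13: ✓ → 254
job_id=14: ✓ → 167
job_id=15: ✓ → 186
job_id=16: ✗
job_id=17: ✗
job_id=18: ✗
runtime_s_avg = (61 + 254 + 167 + 186) / 4 = 167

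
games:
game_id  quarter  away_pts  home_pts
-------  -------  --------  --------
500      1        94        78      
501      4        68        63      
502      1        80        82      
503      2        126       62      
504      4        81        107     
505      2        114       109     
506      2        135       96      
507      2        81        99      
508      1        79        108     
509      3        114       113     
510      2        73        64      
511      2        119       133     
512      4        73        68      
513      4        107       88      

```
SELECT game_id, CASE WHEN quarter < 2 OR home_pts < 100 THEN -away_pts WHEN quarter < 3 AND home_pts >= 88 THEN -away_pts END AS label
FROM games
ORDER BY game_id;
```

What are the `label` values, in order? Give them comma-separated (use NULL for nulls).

-94, -68, -80, -126, NULL, -114, -135, -81, -79, NULL, -73, -119, -73, -107

game_id=500: quarter < 2 OR home_pts < 100 → -94
game_id=501: quarter < 2 OR home_pts < 100 → -68
game_id=502: quarter < 2 OR home_pts < 100 → -80
game_id=503: quarter < 2 OR home_pts < 100 → -126
game_id=504: (no match → NULL) → NULL
game_id=505: quarter < 3 AND home_pts >= 88 → -114
game_id=506: quarter < 2 OR home_pts < 100 → -135
game_id=507: quarter < 2 OR home_pts < 100 → -81
game_id=508: quarter < 2 OR home_pts < 100 → -79
game_id=509: (no match → NULL) → NULL
game_id=510: quarter < 2 OR home_pts < 100 → -73
game_id=511: quarter < 3 AND home_pts >= 88 → -119
game_id=512: quarter < 2 OR home_pts < 100 → -73
game_id=513: quarter < 2 OR home_pts < 100 → -107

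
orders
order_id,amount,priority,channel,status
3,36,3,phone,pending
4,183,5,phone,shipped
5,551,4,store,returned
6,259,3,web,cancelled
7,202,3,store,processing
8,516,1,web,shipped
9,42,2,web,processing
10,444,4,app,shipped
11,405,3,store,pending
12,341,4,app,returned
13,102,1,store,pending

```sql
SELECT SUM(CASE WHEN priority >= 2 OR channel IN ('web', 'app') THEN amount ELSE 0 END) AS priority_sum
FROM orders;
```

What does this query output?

2979

order_id=3: ✓ → 36
order_id=4: ✓ → 183
order_id=5: ✓ → 551
order_id=6: ✓ → 259
order_id=7: ✓ → 202
order_id=8: ✓ → 516
order_id=9: ✓ → 42
order_id=10: ✓ → 444
order_id=11: ✓ → 405
order_id=12: ✓ → 341
order_id=13: ✗
priority_sum = 36 + 183 + 551 + 259 + 202 + 516 + 42 + 444 + 405 + 341 = 2979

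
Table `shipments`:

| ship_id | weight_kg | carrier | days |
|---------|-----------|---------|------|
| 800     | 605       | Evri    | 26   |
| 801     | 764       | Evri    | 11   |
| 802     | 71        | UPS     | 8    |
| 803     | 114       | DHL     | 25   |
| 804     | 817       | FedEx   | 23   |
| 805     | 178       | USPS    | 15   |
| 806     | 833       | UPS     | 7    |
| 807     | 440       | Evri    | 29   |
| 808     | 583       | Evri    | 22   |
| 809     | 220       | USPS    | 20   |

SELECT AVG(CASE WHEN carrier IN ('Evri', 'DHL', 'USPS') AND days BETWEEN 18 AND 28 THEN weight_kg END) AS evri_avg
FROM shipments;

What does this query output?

ship_id=800: ✓ → 605
ship_id=801: ✗
ship_id=802: ✗
ship_id=803: ✓ → 114
ship_id=804: ✗
ship_id=805: ✗
ship_id=806: ✗
ship_id=807: ✗
ship_id=808: ✓ → 583
ship_id=809: ✓ → 220
evri_avg = (605 + 114 + 583 + 220) / 4 = 380.5

380.5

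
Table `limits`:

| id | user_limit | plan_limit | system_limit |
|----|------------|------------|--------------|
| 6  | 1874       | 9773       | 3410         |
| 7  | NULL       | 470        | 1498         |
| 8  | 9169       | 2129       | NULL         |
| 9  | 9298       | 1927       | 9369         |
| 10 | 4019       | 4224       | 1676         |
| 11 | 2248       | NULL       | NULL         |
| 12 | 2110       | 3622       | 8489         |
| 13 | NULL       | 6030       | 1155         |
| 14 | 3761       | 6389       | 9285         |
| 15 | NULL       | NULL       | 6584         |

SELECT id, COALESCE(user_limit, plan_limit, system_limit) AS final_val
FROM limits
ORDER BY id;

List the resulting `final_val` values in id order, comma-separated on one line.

id=6: user_limit=1874 → 1874
id=7: user_limit=NULL, plan_limit=470 → 470
id=8: user_limit=9169 → 9169
id=9: user_limit=9298 → 9298
id=10: user_limit=4019 → 4019
id=11: user_limit=2248 → 2248
id=12: user_limit=2110 → 2110
id=13: user_limit=NULL, plan_limit=6030 → 6030
id=14: user_limit=3761 → 3761
id=15: user_limit=NULL, plan_limit=NULL, system_limit=6584 → 6584

1874, 470, 9169, 9298, 4019, 2248, 2110, 6030, 3761, 6584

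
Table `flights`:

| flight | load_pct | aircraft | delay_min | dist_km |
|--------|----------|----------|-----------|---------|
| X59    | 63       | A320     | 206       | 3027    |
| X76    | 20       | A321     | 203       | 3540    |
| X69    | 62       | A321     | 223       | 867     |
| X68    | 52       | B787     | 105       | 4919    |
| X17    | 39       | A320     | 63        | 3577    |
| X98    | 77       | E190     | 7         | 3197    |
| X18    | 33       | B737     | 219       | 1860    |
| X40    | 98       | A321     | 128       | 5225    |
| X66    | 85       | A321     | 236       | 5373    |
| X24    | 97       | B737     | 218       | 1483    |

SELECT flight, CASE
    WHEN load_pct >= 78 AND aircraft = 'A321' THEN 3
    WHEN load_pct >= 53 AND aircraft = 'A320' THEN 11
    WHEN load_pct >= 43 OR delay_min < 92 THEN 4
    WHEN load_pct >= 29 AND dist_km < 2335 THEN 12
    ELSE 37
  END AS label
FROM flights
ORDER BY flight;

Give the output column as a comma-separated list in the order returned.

4, 12, 4, 3, 11, 3, 4, 4, 37, 4

flight=X17: load_pct >= 43 OR delay_min < 92 → 4
flight=X18: load_pct >= 29 AND dist_km < 2335 → 12
flight=X24: load_pct >= 43 OR delay_min < 92 → 4
flight=X40: load_pct >= 78 AND aircraft = 'A321' → 3
flight=X59: load_pct >= 53 AND aircraft = 'A320' → 11
flight=X66: load_pct >= 78 AND aircraft = 'A321' → 3
flight=X68: load_pct >= 43 OR delay_min < 92 → 4
flight=X69: load_pct >= 43 OR delay_min < 92 → 4
flight=X76: ELSE → 37
flight=X98: load_pct >= 43 OR delay_min < 92 → 4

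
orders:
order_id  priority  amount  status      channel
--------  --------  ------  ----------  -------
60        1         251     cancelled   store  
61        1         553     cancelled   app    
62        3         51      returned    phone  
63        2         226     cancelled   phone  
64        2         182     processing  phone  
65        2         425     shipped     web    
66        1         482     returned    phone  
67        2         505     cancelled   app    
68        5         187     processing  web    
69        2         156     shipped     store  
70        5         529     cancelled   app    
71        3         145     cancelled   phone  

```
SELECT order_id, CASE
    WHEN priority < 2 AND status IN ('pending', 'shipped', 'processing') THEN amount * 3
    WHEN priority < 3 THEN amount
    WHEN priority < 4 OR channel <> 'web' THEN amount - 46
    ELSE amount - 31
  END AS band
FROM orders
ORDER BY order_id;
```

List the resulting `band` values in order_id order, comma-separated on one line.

order_id=60: priority < 3 → 251
order_id=61: priority < 3 → 553
order_id=62: priority < 4 OR channel <> 'web' → 5
order_id=63: priority < 3 → 226
order_id=64: priority < 3 → 182
order_id=65: priority < 3 → 425
order_id=66: priority < 3 → 482
order_id=67: priority < 3 → 505
order_id=68: ELSE → 156
order_id=69: priority < 3 → 156
order_id=70: priority < 4 OR channel <> 'web' → 483
order_id=71: priority < 4 OR channel <> 'web' → 99

251, 553, 5, 226, 182, 425, 482, 505, 156, 156, 483, 99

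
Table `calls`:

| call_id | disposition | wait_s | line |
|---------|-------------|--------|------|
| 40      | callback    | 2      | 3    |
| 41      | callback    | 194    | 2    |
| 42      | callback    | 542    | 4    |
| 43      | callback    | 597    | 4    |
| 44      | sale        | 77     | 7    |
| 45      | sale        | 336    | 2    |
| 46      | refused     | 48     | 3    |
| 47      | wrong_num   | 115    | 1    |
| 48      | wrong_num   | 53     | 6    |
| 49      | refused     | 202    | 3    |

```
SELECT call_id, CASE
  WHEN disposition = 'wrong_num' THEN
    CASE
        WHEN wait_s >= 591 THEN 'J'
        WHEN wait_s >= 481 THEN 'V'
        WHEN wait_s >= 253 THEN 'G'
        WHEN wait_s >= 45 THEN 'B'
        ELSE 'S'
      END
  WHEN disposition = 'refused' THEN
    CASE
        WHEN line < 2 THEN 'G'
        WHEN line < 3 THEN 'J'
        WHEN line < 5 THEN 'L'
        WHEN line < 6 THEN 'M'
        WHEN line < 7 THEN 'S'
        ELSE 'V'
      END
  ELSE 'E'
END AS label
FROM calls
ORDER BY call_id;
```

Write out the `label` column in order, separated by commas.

E, E, E, E, E, E, L, B, B, L

call_id=40: disposition='callback' → outer ELSE → E
call_id=41: disposition='callback' → outer ELSE → E
call_id=42: disposition='callback' → outer ELSE → E
call_id=43: disposition='callback' → outer ELSE → E
call_id=44: disposition='sale' → outer ELSE → E
call_id=45: disposition='sale' → outer ELSE → E
call_id=46: disposition='refused' → inner[line < 5] → L
call_id=47: disposition='wrong_num' → inner[wait_s >= 45] → B
call_id=48: disposition='wrong_num' → inner[wait_s >= 45] → B
call_id=49: disposition='refused' → inner[line < 5] → L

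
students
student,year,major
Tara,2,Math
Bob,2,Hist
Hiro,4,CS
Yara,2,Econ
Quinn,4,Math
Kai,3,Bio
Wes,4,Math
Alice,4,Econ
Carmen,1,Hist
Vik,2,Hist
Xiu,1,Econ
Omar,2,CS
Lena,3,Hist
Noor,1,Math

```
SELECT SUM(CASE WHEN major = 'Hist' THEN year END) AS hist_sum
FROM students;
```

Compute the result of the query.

student=Tara: ✗
student=Bob: ✓ → 2
student=Hiro: ✗
student=Yara: ✗
student=Quinn: ✗
student=Kai: ✗
student=Wes: ✗
student=Alice: ✗
student=Carmen: ✓ → 1
student=Vik: ✓ → 2
student=Xiu: ✗
student=Omar: ✗
student=Lena: ✓ → 3
student=Noor: ✗
hist_sum = 2 + 1 + 2 + 3 = 8

8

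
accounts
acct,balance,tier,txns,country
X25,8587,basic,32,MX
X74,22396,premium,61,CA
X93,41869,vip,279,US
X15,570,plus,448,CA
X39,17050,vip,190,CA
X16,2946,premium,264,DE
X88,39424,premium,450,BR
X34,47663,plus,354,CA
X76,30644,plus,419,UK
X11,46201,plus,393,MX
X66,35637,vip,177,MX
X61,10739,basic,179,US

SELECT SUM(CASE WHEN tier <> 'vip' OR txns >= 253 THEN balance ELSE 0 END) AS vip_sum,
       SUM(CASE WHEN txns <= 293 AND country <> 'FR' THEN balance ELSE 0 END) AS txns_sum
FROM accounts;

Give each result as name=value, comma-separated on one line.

vip_sum=251039, txns_sum=139224

[vip_sum: tier <> 'vip' OR txns >= 253]
acct=X25: ✓ → 8587
acct=X74: ✓ → 22396
acct=X93: ✓ → 41869
acct=X15: ✓ → 570
acct=X39: ✗
acct=X16: ✓ → 2946
acct=X88: ✓ → 39424
acct=X34: ✓ → 47663
acct=X76: ✓ → 30644
acct=X11: ✓ → 46201
acct=X66: ✗
acct=X61: ✓ → 10739
vip_sum = 8587 + 22396 + 41869 + 570 + 2946 + 39424 + 47663 + 30644 + 46201 + 10739 = 251039
—
[txns_sum: txns <= 293 AND country <> 'FR']
acct=X25: ✓ → 8587
acct=X74: ✓ → 22396
acct=X93: ✓ → 41869
acct=X15: ✗
acct=X39: ✓ → 17050
acct=X16: ✓ → 2946
acct=X88: ✗
acct=X34: ✗
acct=X76: ✗
acct=X11: ✗
acct=X66: ✓ → 35637
acct=X61: ✓ → 10739
txns_sum = 8587 + 22396 + 41869 + 17050 + 2946 + 35637 + 10739 = 139224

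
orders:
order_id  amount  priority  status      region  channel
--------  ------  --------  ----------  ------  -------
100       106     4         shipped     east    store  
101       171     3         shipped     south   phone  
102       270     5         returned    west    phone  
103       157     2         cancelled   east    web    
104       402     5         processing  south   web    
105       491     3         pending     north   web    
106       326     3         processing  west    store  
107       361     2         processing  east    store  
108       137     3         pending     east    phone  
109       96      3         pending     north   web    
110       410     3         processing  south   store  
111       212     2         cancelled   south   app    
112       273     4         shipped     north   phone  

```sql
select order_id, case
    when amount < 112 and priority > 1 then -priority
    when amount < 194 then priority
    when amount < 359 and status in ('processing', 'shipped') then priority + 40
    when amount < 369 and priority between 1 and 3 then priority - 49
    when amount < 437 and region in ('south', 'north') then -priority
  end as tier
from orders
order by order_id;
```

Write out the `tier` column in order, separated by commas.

-4, 3, NULL, 2, -5, NULL, 43, -47, 3, -3, -3, -47, 44

order_id=100: amount < 112 and priority > 1 → -4
order_id=101: amount < 194 → 3
order_id=102: (no match → NULL) → NULL
order_id=103: amount < 194 → 2
order_id=104: amount < 437 and region in ('south', 'north') → -5
order_id=105: (no match → NULL) → NULL
order_id=106: amount < 359 and status in ('processing', 'shipped') → 43
order_id=107: amount < 369 and priority between 1 and 3 → -47
order_id=108: amount < 194 → 3
order_id=109: amount < 112 and priority > 1 → -3
order_id=110: amount < 437 and region in ('south', 'north') → -3
order_id=111: amount < 369 and priority between 1 and 3 → -47
order_id=112: amount < 359 and status in ('processing', 'shipped') → 44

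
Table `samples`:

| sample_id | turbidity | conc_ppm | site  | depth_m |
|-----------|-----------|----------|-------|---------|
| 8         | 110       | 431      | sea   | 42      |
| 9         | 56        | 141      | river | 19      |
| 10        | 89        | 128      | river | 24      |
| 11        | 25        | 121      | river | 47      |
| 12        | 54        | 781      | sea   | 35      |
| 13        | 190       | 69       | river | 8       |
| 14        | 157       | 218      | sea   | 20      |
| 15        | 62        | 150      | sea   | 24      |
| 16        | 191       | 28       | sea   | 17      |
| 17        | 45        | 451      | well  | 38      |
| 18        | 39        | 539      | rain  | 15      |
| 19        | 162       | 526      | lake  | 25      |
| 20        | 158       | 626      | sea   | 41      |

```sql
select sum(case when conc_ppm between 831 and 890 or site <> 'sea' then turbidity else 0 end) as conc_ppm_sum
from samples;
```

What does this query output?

sample_id=8: ✗
sample_id=9: ✓ → 56
sample_id=10: ✓ → 89
sample_id=11: ✓ → 25
sample_id=12: ✗
sample_id=13: ✓ → 190
sample_id=14: ✗
sample_id=15: ✗
sample_id=16: ✗
sample_id=17: ✓ → 45
sample_id=18: ✓ → 39
sample_id=19: ✓ → 162
sample_id=20: ✗
conc_ppm_sum = 56 + 89 + 25 + 190 + 45 + 39 + 162 = 606

606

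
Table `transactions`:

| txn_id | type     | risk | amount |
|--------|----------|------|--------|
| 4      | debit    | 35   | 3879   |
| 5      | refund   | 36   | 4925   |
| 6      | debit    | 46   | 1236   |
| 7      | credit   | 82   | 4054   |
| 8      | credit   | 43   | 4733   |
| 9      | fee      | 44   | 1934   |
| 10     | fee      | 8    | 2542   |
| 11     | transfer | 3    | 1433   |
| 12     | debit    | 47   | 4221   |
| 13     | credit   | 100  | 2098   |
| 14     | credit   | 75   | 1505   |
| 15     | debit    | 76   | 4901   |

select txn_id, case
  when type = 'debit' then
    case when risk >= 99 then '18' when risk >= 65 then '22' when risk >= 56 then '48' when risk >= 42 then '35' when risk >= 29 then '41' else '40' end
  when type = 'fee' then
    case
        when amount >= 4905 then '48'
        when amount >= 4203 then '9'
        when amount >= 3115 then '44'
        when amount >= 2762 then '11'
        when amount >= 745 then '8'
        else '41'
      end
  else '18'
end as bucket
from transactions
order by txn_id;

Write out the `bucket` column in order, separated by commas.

txn_id=4: type='debit' → inner[risk >= 29] → 41
txn_id=5: type='refund' → outer ELSE → 18
txn_id=6: type='debit' → inner[risk >= 42] → 35
txn_id=7: type='credit' → outer ELSE → 18
txn_id=8: type='credit' → outer ELSE → 18
txn_id=9: type='fee' → inner[amount >= 745] → 8
txn_id=10: type='fee' → inner[amount >= 745] → 8
txn_id=11: type='transfer' → outer ELSE → 18
txn_id=12: type='debit' → inner[risk >= 42] → 35
txn_id=13: type='credit' → outer ELSE → 18
txn_id=14: type='credit' → outer ELSE → 18
txn_id=15: type='debit' → inner[risk >= 65] → 22

41, 18, 35, 18, 18, 8, 8, 18, 35, 18, 18, 22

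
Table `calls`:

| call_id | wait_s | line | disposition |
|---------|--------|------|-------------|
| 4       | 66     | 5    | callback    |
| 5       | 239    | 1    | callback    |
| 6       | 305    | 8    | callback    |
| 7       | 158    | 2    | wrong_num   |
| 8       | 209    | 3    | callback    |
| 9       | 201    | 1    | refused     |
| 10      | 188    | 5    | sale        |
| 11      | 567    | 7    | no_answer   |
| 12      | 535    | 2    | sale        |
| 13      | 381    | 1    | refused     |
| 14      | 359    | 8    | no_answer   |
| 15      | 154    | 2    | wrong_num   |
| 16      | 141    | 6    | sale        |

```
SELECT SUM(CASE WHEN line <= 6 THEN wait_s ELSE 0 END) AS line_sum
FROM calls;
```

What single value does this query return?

call_id=4: ✓ → 66
call_id=5: ✓ → 239
call_id=6: ✗
call_id=7: ✓ → 158
call_id=8: ✓ → 209
call_id=9: ✓ → 201
call_id=10: ✓ → 188
call_id=11: ✗
call_id=12: ✓ → 535
call_id=13: ✓ → 381
call_id=14: ✗
call_id=15: ✓ → 154
call_id=16: ✓ → 141
line_sum = 66 + 239 + 158 + 209 + 201 + 188 + 535 + 381 + 154 + 141 = 2272

2272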